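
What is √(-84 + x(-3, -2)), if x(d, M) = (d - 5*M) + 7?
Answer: I*√70 ≈ 8.3666*I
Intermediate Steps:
x(d, M) = 7 + d - 5*M
√(-84 + x(-3, -2)) = √(-84 + (7 - 3 - 5*(-2))) = √(-84 + (7 - 3 + 10)) = √(-84 + 14) = √(-70) = I*√70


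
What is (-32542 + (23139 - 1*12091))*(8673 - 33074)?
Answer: 524475094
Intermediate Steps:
(-32542 + (23139 - 1*12091))*(8673 - 33074) = (-32542 + (23139 - 12091))*(-24401) = (-32542 + 11048)*(-24401) = -21494*(-24401) = 524475094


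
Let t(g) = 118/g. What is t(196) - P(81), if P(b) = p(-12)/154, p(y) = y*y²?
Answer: 12745/1078 ≈ 11.823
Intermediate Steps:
p(y) = y³
P(b) = -864/77 (P(b) = (-12)³/154 = -1728*1/154 = -864/77)
t(196) - P(81) = 118/196 - 1*(-864/77) = 118*(1/196) + 864/77 = 59/98 + 864/77 = 12745/1078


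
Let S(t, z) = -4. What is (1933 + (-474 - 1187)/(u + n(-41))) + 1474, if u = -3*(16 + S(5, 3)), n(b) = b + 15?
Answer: 212895/62 ≈ 3433.8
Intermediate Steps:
n(b) = 15 + b
u = -36 (u = -3*(16 - 4) = -3*12 = -36)
(1933 + (-474 - 1187)/(u + n(-41))) + 1474 = (1933 + (-474 - 1187)/(-36 + (15 - 41))) + 1474 = (1933 - 1661/(-36 - 26)) + 1474 = (1933 - 1661/(-62)) + 1474 = (1933 - 1661*(-1/62)) + 1474 = (1933 + 1661/62) + 1474 = 121507/62 + 1474 = 212895/62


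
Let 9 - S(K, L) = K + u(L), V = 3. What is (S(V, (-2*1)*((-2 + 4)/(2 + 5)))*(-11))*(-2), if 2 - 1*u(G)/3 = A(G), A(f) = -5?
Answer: -330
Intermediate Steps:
u(G) = 21 (u(G) = 6 - 3*(-5) = 6 + 15 = 21)
S(K, L) = -12 - K (S(K, L) = 9 - (K + 21) = 9 - (21 + K) = 9 + (-21 - K) = -12 - K)
(S(V, (-2*1)*((-2 + 4)/(2 + 5)))*(-11))*(-2) = ((-12 - 1*3)*(-11))*(-2) = ((-12 - 3)*(-11))*(-2) = -15*(-11)*(-2) = 165*(-2) = -330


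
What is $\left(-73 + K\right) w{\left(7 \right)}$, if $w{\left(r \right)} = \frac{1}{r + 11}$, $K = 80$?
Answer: $\frac{7}{18} \approx 0.38889$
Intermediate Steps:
$w{\left(r \right)} = \frac{1}{11 + r}$
$\left(-73 + K\right) w{\left(7 \right)} = \frac{-73 + 80}{11 + 7} = \frac{7}{18}$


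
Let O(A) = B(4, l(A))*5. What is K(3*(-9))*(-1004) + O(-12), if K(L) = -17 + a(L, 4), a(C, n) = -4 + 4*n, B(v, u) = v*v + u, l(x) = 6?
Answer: 5130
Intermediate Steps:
B(v, u) = u + v² (B(v, u) = v² + u = u + v²)
K(L) = -5 (K(L) = -17 + (-4 + 4*4) = -17 + (-4 + 16) = -17 + 12 = -5)
O(A) = 110 (O(A) = (6 + 4²)*5 = (6 + 16)*5 = 22*5 = 110)
K(3*(-9))*(-1004) + O(-12) = -5*(-1004) + 110 = 5020 + 110 = 5130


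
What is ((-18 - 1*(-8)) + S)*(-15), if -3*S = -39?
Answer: -45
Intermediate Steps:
S = 13 (S = -1/3*(-39) = 13)
((-18 - 1*(-8)) + S)*(-15) = ((-18 - 1*(-8)) + 13)*(-15) = ((-18 + 8) + 13)*(-15) = (-10 + 13)*(-15) = 3*(-15) = -45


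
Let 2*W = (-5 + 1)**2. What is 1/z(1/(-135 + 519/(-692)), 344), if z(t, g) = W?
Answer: 1/8 ≈ 0.12500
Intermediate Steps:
W = 8 (W = (-5 + 1)**2/2 = (1/2)*(-4)**2 = (1/2)*16 = 8)
z(t, g) = 8
1/z(1/(-135 + 519/(-692)), 344) = 1/8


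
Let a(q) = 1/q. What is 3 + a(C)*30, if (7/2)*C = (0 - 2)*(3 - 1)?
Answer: -93/4 ≈ -23.250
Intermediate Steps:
C = -8/7 (C = 2*((0 - 2)*(3 - 1))/7 = 2*(-2*2)/7 = (2/7)*(-4) = -8/7 ≈ -1.1429)
a(q) = 1/q
3 + a(C)*30 = 3 + 30/(-8/7) = 3 - 7/8*30 = 3 - 105/4 = -93/4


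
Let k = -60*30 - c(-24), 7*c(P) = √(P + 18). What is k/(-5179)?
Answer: 1800/5179 + I*√6/36253 ≈ 0.34756 + 6.7567e-5*I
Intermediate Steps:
c(P) = √(18 + P)/7 (c(P) = √(P + 18)/7 = √(18 + P)/7)
k = -1800 - I*√6/7 (k = -60*30 - √(18 - 24)/7 = -1800 - √(-6)/7 = -1800 - I*√6/7 ≈ -1800.0 - 0.34993*I)
k/(-5179) = (-1800 - I*√6/7)/(-5179) = (-1800 - I*√6/7)*(-1/5179) = 1800/5179 + I*√6/36253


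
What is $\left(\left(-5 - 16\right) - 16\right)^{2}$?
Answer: $1369$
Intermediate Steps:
$\left(\left(-5 - 16\right) - 16\right)^{2} = \left(-21 - 16\right)^{2} = \left(-37\right)^{2} = 1369$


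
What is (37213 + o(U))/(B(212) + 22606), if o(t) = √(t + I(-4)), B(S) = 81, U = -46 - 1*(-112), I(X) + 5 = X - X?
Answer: 37213/22687 + √61/22687 ≈ 1.6406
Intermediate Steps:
I(X) = -5 (I(X) = -5 + (X - X) = -5 + 0 = -5)
U = 66 (U = -46 + 112 = 66)
o(t) = √(-5 + t) (o(t) = √(t - 5) = √(-5 + t))
(37213 + o(U))/(B(212) + 22606) = (37213 + √(-5 + 66))/(81 + 22606) = (37213 + √61)/22687 = (37213 + √61)*(1/22687) = 37213/22687 + √61/22687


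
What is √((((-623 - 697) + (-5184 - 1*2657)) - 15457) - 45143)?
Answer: I*√69761 ≈ 264.12*I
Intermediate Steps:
√((((-623 - 697) + (-5184 - 1*2657)) - 15457) - 45143) = √(((-1320 + (-5184 - 2657)) - 15457) - 45143) = √(((-1320 - 7841) - 15457) - 45143) = √((-9161 - 15457) - 45143) = √(-24618 - 45143) = √(-69761) = I*√69761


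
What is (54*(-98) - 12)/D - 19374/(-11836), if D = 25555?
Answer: 803577/562210 ≈ 1.4293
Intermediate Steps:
(54*(-98) - 12)/D - 19374/(-11836) = (54*(-98) - 12)/25555 - 19374/(-11836) = (-5292 - 12)*(1/25555) - 19374*(-1/11836) = -5304*1/25555 + 9687/5918 = -5304/25555 + 9687/5918 = 803577/562210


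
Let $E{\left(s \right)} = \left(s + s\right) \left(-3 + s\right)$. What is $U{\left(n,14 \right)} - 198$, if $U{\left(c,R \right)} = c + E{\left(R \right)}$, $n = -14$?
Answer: $96$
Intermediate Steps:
$E{\left(s \right)} = 2 s \left(-3 + s\right)$
$U{\left(c,R \right)} = c + 2 R \left(-3 + R\right)$
$U{\left(n,14 \right)} - 198 = \left(-14 + 2 \cdot 14 \left(-3 + 14\right)\right) - 198 = \left(-14 + 2 \cdot 14 \cdot 11\right) - 198 = \left(-14 + 308\right) - 198 = 294 - 198 = 96$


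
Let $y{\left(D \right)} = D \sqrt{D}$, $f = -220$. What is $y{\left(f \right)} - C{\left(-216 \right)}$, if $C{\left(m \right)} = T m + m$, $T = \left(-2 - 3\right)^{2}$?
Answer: $5616 - 440 i \sqrt{55} \approx 5616.0 - 3263.1 i$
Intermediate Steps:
$T = 25$ ($T = \left(-5\right)^{2} = 25$)
$y{\left(D \right)} = D^{\frac{3}{2}}$
$C{\left(m \right)} = 26 m$ ($C{\left(m \right)} = 25 m + m = 26 m$)
$y{\left(f \right)} - C{\left(-216 \right)} = \left(-220\right)^{\frac{3}{2}} - 26 \left(-216\right) = - 440 i \sqrt{55} - -5616 = - 440 i \sqrt{55} + 5616 = 5616 - 440 i \sqrt{55}$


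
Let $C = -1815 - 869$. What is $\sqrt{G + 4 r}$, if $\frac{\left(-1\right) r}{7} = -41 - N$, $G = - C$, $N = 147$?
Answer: $2 \sqrt{1987} \approx 89.152$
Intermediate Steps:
$C = -2684$ ($C = -1815 - 869 = -2684$)
$G = 2684$ ($G = \left(-1\right) \left(-2684\right) = 2684$)
$r = 1316$ ($r = - 7 \left(-41 - 147\right) = \left(-7\right) \left(-188\right) = 1316$)
$\sqrt{G + 4 r} = \sqrt{2684 + 4 \cdot 1316} = \sqrt{2684 + 5264} = \sqrt{7948} = 2 \sqrt{1987}$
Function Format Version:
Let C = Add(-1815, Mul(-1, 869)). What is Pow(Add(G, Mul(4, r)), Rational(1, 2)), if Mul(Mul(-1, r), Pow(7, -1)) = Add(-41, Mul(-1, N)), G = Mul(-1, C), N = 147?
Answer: Mul(2, Pow(1987, Rational(1, 2))) ≈ 89.152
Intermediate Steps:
C = -2684 (C = Add(-1815, -869) = -2684)
G = 2684 (G = Mul(-1, -2684) = 2684)
r = 1316 (r = Mul(-7, Add(-41, Mul(-1, 147))) = Mul(-7, Add(-41, -147)) = Mul(-7, -188) = 1316)
Pow(Add(G, Mul(4, r)), Rational(1, 2)) = Pow(Add(2684, Mul(4, 1316)), Rational(1, 2)) = Pow(Add(2684, 5264), Rational(1, 2)) = Pow(7948, Rational(1, 2)) = Mul(2, Pow(1987, Rational(1, 2)))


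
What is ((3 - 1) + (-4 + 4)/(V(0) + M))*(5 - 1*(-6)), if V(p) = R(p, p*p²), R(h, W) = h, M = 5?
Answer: 22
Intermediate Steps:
V(p) = p
((3 - 1) + (-4 + 4)/(V(0) + M))*(5 - 1*(-6)) = ((3 - 1) + (-4 + 4)/(0 + 5))*(5 - 1*(-6)) = (2 + 0/5)*(5 + 6) = (2 + 0*(⅕))*11 = (2 + 0)*11 = 2*11 = 22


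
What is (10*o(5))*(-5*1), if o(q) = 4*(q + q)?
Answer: -2000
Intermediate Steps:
o(q) = 8*q (o(q) = 4*(2*q) = 8*q)
(10*o(5))*(-5*1) = (10*(8*5))*(-5*1) = (10*40)*(-5) = 400*(-5) = -2000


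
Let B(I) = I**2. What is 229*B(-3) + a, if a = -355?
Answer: 1706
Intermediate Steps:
229*B(-3) + a = 229*(-3)**2 - 355 = 229*9 - 355 = 2061 - 355 = 1706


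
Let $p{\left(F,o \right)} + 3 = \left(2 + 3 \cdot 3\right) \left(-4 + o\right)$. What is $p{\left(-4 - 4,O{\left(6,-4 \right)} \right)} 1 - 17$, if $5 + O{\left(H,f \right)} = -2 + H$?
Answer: $-75$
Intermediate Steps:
$O{\left(H,f \right)} = -7 + H$ ($O{\left(H,f \right)} = -5 + \left(-2 + H\right) = -7 + H$)
$p{\left(F,o \right)} = -47 + 11 o$ ($p{\left(F,o \right)} = -3 + \left(2 + 3 \cdot 3\right) \left(-4 + o\right) = -3 + \left(2 + 9\right) \left(-4 + o\right) = -3 + 11 \left(-4 + o\right) = -3 + \left(-44 + 11 o\right) = -47 + 11 o$)
$p{\left(-4 - 4,O{\left(6,-4 \right)} \right)} 1 - 17 = \left(-47 + 11 \left(-7 + 6\right)\right) 1 - 17 = \left(-47 + 11 \left(-1\right)\right) 1 - 17 = \left(-47 - 11\right) 1 - 17 = \left(-58\right) 1 - 17 = -58 - 17 = -75$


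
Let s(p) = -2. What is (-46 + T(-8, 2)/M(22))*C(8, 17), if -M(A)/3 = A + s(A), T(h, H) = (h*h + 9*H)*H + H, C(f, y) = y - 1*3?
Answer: -10241/15 ≈ -682.73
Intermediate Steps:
C(f, y) = -3 + y (C(f, y) = y - 3 = -3 + y)
T(h, H) = H + H*(h**2 + 9*H) (T(h, H) = (h**2 + 9*H)*H + H = H*(h**2 + 9*H) + H = H + H*(h**2 + 9*H))
M(A) = 6 - 3*A (M(A) = -3*(A - 2) = -3*(-2 + A) = 6 - 3*A)
(-46 + T(-8, 2)/M(22))*C(8, 17) = (-46 + (2*(1 + (-8)**2 + 9*2))/(6 - 3*22))*(-3 + 17) = (-46 + (2*(1 + 64 + 18))/(6 - 66))*14 = (-46 + (2*83)/(-60))*14 = (-46 + 166*(-1/60))*14 = (-46 - 83/30)*14 = -1463/30*14 = -10241/15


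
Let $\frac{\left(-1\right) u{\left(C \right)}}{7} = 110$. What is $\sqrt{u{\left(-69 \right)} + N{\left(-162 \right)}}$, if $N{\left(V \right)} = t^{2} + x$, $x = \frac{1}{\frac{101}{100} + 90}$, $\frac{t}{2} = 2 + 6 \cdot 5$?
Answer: $\frac{\sqrt{275487506626}}{9101} \approx 57.672$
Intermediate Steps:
$u{\left(C \right)} = -770$ ($u{\left(C \right)} = \left(-7\right) 110 = -770$)
$t = 64$ ($t = 2 \left(2 + 6 \cdot 5\right) = 2 \left(2 + 30\right) = 2 \cdot 32 = 64$)
$x = \frac{100}{9101}$ ($x = \frac{1}{101 \cdot \frac{1}{100} + 90} = \frac{1}{\frac{101}{100} + 90} = \frac{1}{\frac{9101}{100}} = \frac{100}{9101} \approx 0.010988$)
$N{\left(V \right)} = \frac{37277796}{9101}$ ($N{\left(V \right)} = 64^{2} + \frac{100}{9101} = 4096 + \frac{100}{9101} = \frac{37277796}{9101}$)
$\sqrt{u{\left(-69 \right)} + N{\left(-162 \right)}} = \sqrt{-770 + \frac{37277796}{9101}} = \sqrt{\frac{30270026}{9101}} = \frac{\sqrt{275487506626}}{9101}$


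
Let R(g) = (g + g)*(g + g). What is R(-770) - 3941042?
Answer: -1569442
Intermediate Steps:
R(g) = 4*g² (R(g) = (2*g)*(2*g) = 4*g²)
R(-770) - 3941042 = 4*(-770)² - 3941042 = 4*592900 - 3941042 = 2371600 - 3941042 = -1569442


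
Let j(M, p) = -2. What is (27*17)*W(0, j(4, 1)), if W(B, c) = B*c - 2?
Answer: -918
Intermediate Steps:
W(B, c) = -2 + B*c
(27*17)*W(0, j(4, 1)) = (27*17)*(-2 + 0*(-2)) = 459*(-2 + 0) = 459*(-2) = -918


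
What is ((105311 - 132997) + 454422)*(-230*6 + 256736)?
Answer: 108969598016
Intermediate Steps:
((105311 - 132997) + 454422)*(-230*6 + 256736) = (-27686 + 454422)*(-1380 + 256736) = 426736*255356 = 108969598016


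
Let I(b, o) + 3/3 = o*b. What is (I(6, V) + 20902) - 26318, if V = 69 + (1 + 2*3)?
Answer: -4961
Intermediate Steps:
V = 76 (V = 69 + (1 + 6) = 69 + 7 = 76)
I(b, o) = -1 + b*o (I(b, o) = -1 + o*b = -1 + b*o)
(I(6, V) + 20902) - 26318 = ((-1 + 6*76) + 20902) - 26318 = ((-1 + 456) + 20902) - 26318 = (455 + 20902) - 26318 = 21357 - 26318 = -4961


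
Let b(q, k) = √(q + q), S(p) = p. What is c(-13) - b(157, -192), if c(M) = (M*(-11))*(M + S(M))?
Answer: -3718 - √314 ≈ -3735.7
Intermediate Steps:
b(q, k) = √2*√q (b(q, k) = √(2*q) = √2*√q)
c(M) = -22*M² (c(M) = (M*(-11))*(M + M) = (-11*M)*(2*M) = -22*M²)
c(-13) - b(157, -192) = -22*(-13)² - √2*√157 = -22*169 - √314 = -3718 - √314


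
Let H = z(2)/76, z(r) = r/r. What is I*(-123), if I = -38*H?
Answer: 123/2 ≈ 61.500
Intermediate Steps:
z(r) = 1
H = 1/76 ≈ 0.013158
I = -½ (I = -38*1/76 = -½ ≈ -0.50000)
I*(-123) = -½*(-123) = 123/2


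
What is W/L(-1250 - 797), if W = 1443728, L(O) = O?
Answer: -1443728/2047 ≈ -705.29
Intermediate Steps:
W/L(-1250 - 797) = 1443728/(-1250 - 797) = 1443728/(-2047) = 1443728*(-1/2047) = -1443728/2047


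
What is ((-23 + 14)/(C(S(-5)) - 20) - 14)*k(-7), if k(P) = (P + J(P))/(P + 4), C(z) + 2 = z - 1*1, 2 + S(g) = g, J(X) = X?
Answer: -959/15 ≈ -63.933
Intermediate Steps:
S(g) = -2 + g
C(z) = -3 + z (C(z) = -2 + (z - 1*1) = -2 + (z - 1) = -2 + (-1 + z) = -3 + z)
k(P) = 2*P/(4 + P) (k(P) = (P + P)/(P + 4) = (2*P)/(4 + P) = 2*P/(4 + P))
((-23 + 14)/(C(S(-5)) - 20) - 14)*k(-7) = ((-23 + 14)/((-3 + (-2 - 5)) - 20) - 14)*(2*(-7)/(4 - 7)) = (-9/((-3 - 7) - 20) - 14)*(2*(-7)/(-3)) = (-9/(-10 - 20) - 14)*(2*(-7)*(-⅓)) = (-9/(-30) - 14)*(14/3) = (-9*(-1/30) - 14)*(14/3) = (3/10 - 14)*(14/3) = -137/10*14/3 = -959/15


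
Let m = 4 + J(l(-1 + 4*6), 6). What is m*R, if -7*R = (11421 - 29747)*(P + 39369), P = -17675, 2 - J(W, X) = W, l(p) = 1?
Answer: 283974460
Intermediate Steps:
J(W, X) = 2 - W
m = 5 (m = 4 + (2 - 1*1) = 4 + (2 - 1) = 4 + 1 = 5)
R = 56794892 (R = -(11421 - 29747)*(-17675 + 39369)/7 = -(-2618)*21694 = -⅐*(-397564244) = 56794892)
m*R = 5*56794892 = 283974460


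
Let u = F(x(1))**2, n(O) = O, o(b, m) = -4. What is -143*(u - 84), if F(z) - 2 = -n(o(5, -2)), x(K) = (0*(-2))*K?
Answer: 6864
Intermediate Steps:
x(K) = 0 (x(K) = 0*K = 0)
F(z) = 6 (F(z) = 2 - 1*(-4) = 2 + 4 = 6)
u = 36 (u = 6**2 = 36)
-143*(u - 84) = -143*(36 - 84) = -143*(-48) = 6864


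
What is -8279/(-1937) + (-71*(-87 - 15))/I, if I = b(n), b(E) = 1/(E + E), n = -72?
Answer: -2019988297/1937 ≈ -1.0428e+6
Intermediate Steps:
b(E) = 1/(2*E)
I = -1/144 (I = (½)/(-72) = (½)*(-1/72) = -1/144 ≈ -0.0069444)
-8279/(-1937) + (-71*(-87 - 15))/I = -8279/(-1937) + (-71*(-87 - 15))/(-1/144) = -8279*(-1/1937) - 71*(-102)*(-144) = 8279/1937 + 7242*(-144) = 8279/1937 - 1042848 = -2019988297/1937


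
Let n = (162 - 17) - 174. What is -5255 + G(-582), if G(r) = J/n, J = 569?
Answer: -152964/29 ≈ -5274.6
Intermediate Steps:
n = -29 (n = 145 - 174 = -29)
G(r) = -569/29 (G(r) = 569/(-29) = 569*(-1/29) = -569/29)
-5255 + G(-582) = -5255 - 569/29 = -152964/29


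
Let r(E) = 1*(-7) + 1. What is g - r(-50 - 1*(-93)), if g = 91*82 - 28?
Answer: 7440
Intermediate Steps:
g = 7434 (g = 7462 - 28 = 7434)
r(E) = -6 (r(E) = -7 + 1 = -6)
g - r(-50 - 1*(-93)) = 7434 - 1*(-6) = 7434 + 6 = 7440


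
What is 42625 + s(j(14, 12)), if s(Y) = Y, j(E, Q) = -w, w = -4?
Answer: 42629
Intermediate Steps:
j(E, Q) = 4 (j(E, Q) = -1*(-4) = 4)
42625 + s(j(14, 12)) = 42625 + 4 = 42629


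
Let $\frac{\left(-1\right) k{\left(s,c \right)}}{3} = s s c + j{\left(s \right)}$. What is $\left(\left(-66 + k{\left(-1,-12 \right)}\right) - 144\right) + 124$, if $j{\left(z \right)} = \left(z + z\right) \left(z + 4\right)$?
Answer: $-32$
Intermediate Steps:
$j{\left(z \right)} = 2 z \left(4 + z\right)$
$k{\left(s,c \right)} = - 6 s \left(4 + s\right) - 3 c s^{2}$ ($k{\left(s,c \right)} = - 3 \left(s s c + 2 s \left(4 + s\right)\right) = - 3 \left(s^{2} c + 2 s \left(4 + s\right)\right) = - 3 \left(c s^{2} + 2 s \left(4 + s\right)\right) = - 6 s \left(4 + s\right) - 3 c s^{2}$)
$\left(\left(-66 + k{\left(-1,-12 \right)}\right) - 144\right) + 124 = \left(\left(-66 + 3 \left(-1\right) \left(-8 - -2 - \left(-12\right) \left(-1\right)\right)\right) - 144\right) + 124 = \left(\left(-66 + 3 \left(-1\right) \left(-8 + 2 - 12\right)\right) - 144\right) + 124 = \left(\left(-66 + 3 \left(-1\right) \left(-18\right)\right) - 144\right) + 124 = \left(\left(-66 + 54\right) - 144\right) + 124 = \left(-12 - 144\right) + 124 = -156 + 124 = -32$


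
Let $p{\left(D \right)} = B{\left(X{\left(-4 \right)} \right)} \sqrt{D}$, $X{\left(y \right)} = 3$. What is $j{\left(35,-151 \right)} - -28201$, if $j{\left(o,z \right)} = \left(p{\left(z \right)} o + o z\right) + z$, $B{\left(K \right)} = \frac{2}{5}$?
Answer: $22765 + 14 i \sqrt{151} \approx 22765.0 + 172.03 i$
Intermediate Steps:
$B{\left(K \right)} = \frac{2}{5}$ ($B{\left(K \right)} = 2 \cdot \frac{1}{5} = \frac{2}{5}$)
$p{\left(D \right)} = \frac{2 \sqrt{D}}{5}$
$j{\left(o,z \right)} = z + o z + \frac{2 o \sqrt{z}}{5}$ ($j{\left(o,z \right)} = \left(\frac{2 \sqrt{z}}{5} o + o z\right) + z = \left(\frac{2 o \sqrt{z}}{5} + o z\right) + z = \left(o z + \frac{2 o \sqrt{z}}{5}\right) + z = z + o z + \frac{2 o \sqrt{z}}{5}$)
$j{\left(35,-151 \right)} - -28201 = \left(-151 + 35 \left(-151\right) + \frac{2}{5} \cdot 35 \sqrt{-151}\right) - -28201 = \left(-151 - 5285 + \frac{2}{5} \cdot 35 i \sqrt{151}\right) + 28201 = \left(-151 - 5285 + 14 i \sqrt{151}\right) + 28201 = \left(-5436 + 14 i \sqrt{151}\right) + 28201 = 22765 + 14 i \sqrt{151}$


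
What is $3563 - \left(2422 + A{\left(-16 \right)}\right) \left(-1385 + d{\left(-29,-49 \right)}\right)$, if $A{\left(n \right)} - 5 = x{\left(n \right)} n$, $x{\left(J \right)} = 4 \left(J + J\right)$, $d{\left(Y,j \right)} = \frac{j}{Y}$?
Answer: $\frac{179622427}{29} \approx 6.1939 \cdot 10^{6}$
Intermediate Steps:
$x{\left(J \right)} = 8 J$ ($x{\left(J \right)} = 4 \cdot 2 J = 8 J$)
$A{\left(n \right)} = 5 + 8 n^{2}$ ($A{\left(n \right)} = 5 + 8 n n = 5 + 8 n^{2}$)
$3563 - \left(2422 + A{\left(-16 \right)}\right) \left(-1385 + d{\left(-29,-49 \right)}\right) = 3563 - \left(2422 + \left(5 + 8 \left(-16\right)^{2}\right)\right) \left(-1385 - \frac{49}{-29}\right) = 3563 - \left(2422 + \left(5 + 8 \cdot 256\right)\right) \left(-1385 - - \frac{49}{29}\right) = 3563 - \left(2422 + \left(5 + 2048\right)\right) \left(-1385 + \frac{49}{29}\right) = 3563 - \left(2422 + 2053\right) \left(- \frac{40116}{29}\right) = 3563 - 4475 \left(- \frac{40116}{29}\right) = 3563 - - \frac{179519100}{29} = 3563 + \frac{179519100}{29} = \frac{179622427}{29}$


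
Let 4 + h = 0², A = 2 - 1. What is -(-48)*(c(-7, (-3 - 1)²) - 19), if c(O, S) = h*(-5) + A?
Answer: 96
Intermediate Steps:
A = 1
h = -4 (h = -4 + 0² = -4 + 0 = -4)
c(O, S) = 21 (c(O, S) = -4*(-5) + 1 = 20 + 1 = 21)
-(-48)*(c(-7, (-3 - 1)²) - 19) = -(-48)*(21 - 19) = -(-48)*2 = -1*(-96) = 96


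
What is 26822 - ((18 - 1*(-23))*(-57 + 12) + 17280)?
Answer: 11387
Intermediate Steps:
26822 - ((18 - 1*(-23))*(-57 + 12) + 17280) = 26822 - ((18 + 23)*(-45) + 17280) = 26822 - (41*(-45) + 17280) = 26822 - (-1845 + 17280) = 26822 - 1*15435 = 26822 - 15435 = 11387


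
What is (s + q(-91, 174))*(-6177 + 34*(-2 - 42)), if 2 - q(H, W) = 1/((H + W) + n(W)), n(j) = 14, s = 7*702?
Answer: -3658877723/97 ≈ -3.7720e+7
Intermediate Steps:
s = 4914
q(H, W) = 2 - 1/(14 + H + W) (q(H, W) = 2 - 1/((H + W) + 14) = 2 - 1/(14 + H + W))
(s + q(-91, 174))*(-6177 + 34*(-2 - 42)) = (4914 + (27 + 2*(-91) + 2*174)/(14 - 91 + 174))*(-6177 + 34*(-2 - 42)) = (4914 + (27 - 182 + 348)/97)*(-6177 + 34*(-44)) = (4914 + (1/97)*193)*(-6177 - 1496) = (4914 + 193/97)*(-7673) = (476851/97)*(-7673) = -3658877723/97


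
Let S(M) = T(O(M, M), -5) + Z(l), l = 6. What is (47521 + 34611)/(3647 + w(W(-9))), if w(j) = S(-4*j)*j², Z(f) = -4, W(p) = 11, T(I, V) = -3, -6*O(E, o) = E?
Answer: 20533/700 ≈ 29.333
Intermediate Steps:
O(E, o) = -E/6
S(M) = -7 (S(M) = -3 - 4 = -7)
w(j) = -7*j²
(47521 + 34611)/(3647 + w(W(-9))) = (47521 + 34611)/(3647 - 7*11²) = 82132/(3647 - 7*121) = 82132/(3647 - 847) = 82132/2800 = 82132*(1/2800) = 20533/700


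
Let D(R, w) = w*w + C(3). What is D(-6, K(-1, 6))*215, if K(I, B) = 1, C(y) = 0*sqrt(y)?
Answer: 215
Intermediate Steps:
C(y) = 0
D(R, w) = w**2 (D(R, w) = w*w + 0 = w**2 + 0 = w**2)
D(-6, K(-1, 6))*215 = 1**2*215 = 1*215 = 215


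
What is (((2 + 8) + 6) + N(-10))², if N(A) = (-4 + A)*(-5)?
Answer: 7396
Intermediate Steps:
N(A) = 20 - 5*A
(((2 + 8) + 6) + N(-10))² = (((2 + 8) + 6) + (20 - 5*(-10)))² = ((10 + 6) + (20 + 50))² = (16 + 70)² = 86² = 7396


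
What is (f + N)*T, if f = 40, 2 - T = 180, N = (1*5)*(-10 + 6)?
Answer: -3560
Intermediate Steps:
N = -20 (N = 5*(-4) = -20)
T = -178 (T = 2 - 1*180 = 2 - 180 = -178)
(f + N)*T = (40 - 20)*(-178) = 20*(-178) = -3560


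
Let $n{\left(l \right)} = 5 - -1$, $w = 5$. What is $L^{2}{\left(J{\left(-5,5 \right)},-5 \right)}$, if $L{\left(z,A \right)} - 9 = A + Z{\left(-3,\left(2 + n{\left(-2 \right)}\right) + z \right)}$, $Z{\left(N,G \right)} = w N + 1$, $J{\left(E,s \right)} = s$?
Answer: $100$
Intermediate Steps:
$n{\left(l \right)} = 6$ ($n{\left(l \right)} = 5 + 1 = 6$)
$Z{\left(N,G \right)} = 1 + 5 N$ ($Z{\left(N,G \right)} = 5 N + 1 = 1 + 5 N$)
$L{\left(z,A \right)} = -5 + A$ ($L{\left(z,A \right)} = 9 + \left(A + \left(1 + 5 \left(-3\right)\right)\right) = 9 + \left(A + \left(1 - 15\right)\right) = 9 + \left(A - 14\right) = 9 + \left(-14 + A\right) = -5 + A$)
$L^{2}{\left(J{\left(-5,5 \right)},-5 \right)} = \left(-5 - 5\right)^{2} = \left(-10\right)^{2} = 100$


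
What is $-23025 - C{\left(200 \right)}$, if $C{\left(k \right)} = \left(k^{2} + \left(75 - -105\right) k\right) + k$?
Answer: $-99225$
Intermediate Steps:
$C{\left(k \right)} = k^{2} + 181 k$ ($C{\left(k \right)} = \left(k^{2} + \left(75 + 105\right) k\right) + k = \left(k^{2} + 180 k\right) + k = k^{2} + 181 k$)
$-23025 - C{\left(200 \right)} = -23025 - 200 \left(181 + 200\right) = -23025 - 200 \cdot 381 = -23025 - 76200 = -99225$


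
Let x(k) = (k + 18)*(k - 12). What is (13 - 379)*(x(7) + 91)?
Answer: 12444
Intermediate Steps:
x(k) = (-12 + k)*(18 + k) (x(k) = (18 + k)*(-12 + k) = (-12 + k)*(18 + k))
(13 - 379)*(x(7) + 91) = (13 - 379)*((-216 + 7² + 6*7) + 91) = -366*((-216 + 49 + 42) + 91) = -366*(-125 + 91) = -366*(-34) = 12444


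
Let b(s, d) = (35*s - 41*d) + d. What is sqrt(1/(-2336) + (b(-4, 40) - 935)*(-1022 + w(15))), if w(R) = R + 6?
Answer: sqrt(913237124654)/584 ≈ 1636.4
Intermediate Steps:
b(s, d) = -40*d + 35*s (b(s, d) = (-41*d + 35*s) + d = -40*d + 35*s)
w(R) = 6 + R
sqrt(1/(-2336) + (b(-4, 40) - 935)*(-1022 + w(15))) = sqrt(1/(-2336) + ((-40*40 + 35*(-4)) - 935)*(-1022 + (6 + 15))) = sqrt(-1/2336 + ((-1600 - 140) - 935)*(-1022 + 21)) = sqrt(-1/2336 + (-1740 - 935)*(-1001)) = sqrt(-1/2336 - 2675*(-1001)) = sqrt(-1/2336 + 2677675) = sqrt(6255048799/2336) = sqrt(913237124654)/584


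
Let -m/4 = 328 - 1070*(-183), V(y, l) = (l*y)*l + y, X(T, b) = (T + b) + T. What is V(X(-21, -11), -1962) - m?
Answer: -203236033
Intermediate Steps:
X(T, b) = b + 2*T
V(y, l) = y + y*l² (V(y, l) = y*l² + y = y + y*l²)
m = -784552 (m = -4*(328 - 1070*(-183)) = -4*(328 + 195810) = -4*196138 = -784552)
V(X(-21, -11), -1962) - m = (-11 + 2*(-21))*(1 + (-1962)²) - 1*(-784552) = (-11 - 42)*(1 + 3849444) + 784552 = -53*3849445 + 784552 = -204020585 + 784552 = -203236033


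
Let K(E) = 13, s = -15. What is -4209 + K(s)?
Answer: -4196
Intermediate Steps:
-4209 + K(s) = -4209 + 13 = -4196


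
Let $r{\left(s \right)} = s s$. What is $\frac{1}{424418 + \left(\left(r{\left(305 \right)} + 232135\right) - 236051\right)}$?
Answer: $\frac{1}{513527} \approx 1.9473 \cdot 10^{-6}$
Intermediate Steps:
$r{\left(s \right)} = s^{2}$
$\frac{1}{424418 + \left(\left(r{\left(305 \right)} + 232135\right) - 236051\right)} = \frac{1}{424418 + \left(\left(305^{2} + 232135\right) - 236051\right)} = \frac{1}{424418 + \left(\left(93025 + 232135\right) - 236051\right)} = \frac{1}{424418 + \left(325160 - 236051\right)} = \frac{1}{424418 + 89109} = \frac{1}{513527}$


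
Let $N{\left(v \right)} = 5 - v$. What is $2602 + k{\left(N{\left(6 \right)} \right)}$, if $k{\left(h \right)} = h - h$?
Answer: $2602$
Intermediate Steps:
$k{\left(h \right)} = 0$
$2602 + k{\left(N{\left(6 \right)} \right)} = 2602 + 0 = 2602$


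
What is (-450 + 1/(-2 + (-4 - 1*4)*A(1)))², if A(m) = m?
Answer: 20259001/100 ≈ 2.0259e+5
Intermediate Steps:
(-450 + 1/(-2 + (-4 - 1*4)*A(1)))² = (-450 + 1/(-2 + (-4 - 1*4)*1))² = (-450 + 1/(-2 + (-4 - 4)*1))² = (-450 + 1/(-2 - 8*1))² = (-450 + 1/(-2 - 8))² = (-450 + 1/(-10))² = (-450 - ⅒)² = (-4501/10)² = 20259001/100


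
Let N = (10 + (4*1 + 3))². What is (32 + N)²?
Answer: 103041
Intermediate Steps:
N = 289 (N = (10 + (4 + 3))² = (10 + 7)² = 17² = 289)
(32 + N)² = (32 + 289)² = 321² = 103041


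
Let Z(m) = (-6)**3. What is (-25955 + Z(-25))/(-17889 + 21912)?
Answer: -26171/4023 ≈ -6.5053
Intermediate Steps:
Z(m) = -216
(-25955 + Z(-25))/(-17889 + 21912) = (-25955 - 216)/(-17889 + 21912) = -26171/4023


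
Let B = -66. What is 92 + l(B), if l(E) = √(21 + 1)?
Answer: 92 + √22 ≈ 96.690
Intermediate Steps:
l(E) = √22
92 + l(B) = 92 + √22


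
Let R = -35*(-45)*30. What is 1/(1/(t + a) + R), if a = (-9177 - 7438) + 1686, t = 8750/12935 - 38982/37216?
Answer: 718683437601/33957792378508354 ≈ 2.1164e-5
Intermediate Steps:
R = 47250 (R = 1575*30 = 47250)
t = -17859217/48138896 (t = 8750*(1/12935) - 38982*1/37216 = 1750/2587 - 19491/18608 = -17859217/48138896 ≈ -0.37099)
a = -14929 (a = -16615 + 1686 = -14929)
1/(1/(t + a) + R) = 1/(1/(-17859217/48138896 - 14929) + 47250) = 1/(1/(-718683437601/48138896) + 47250) = 1/(-48138896/718683437601 + 47250) = 1/(33957792378508354/718683437601) = 718683437601/33957792378508354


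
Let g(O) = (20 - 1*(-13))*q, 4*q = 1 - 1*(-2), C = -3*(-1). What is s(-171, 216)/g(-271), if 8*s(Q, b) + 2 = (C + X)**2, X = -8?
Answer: 23/198 ≈ 0.11616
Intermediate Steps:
C = 3
q = 3/4 (q = (1 - 1*(-2))/4 = (1 + 2)/4 = (1/4)*3 = 3/4 ≈ 0.75000)
s(Q, b) = 23/8 (s(Q, b) = -1/4 + (3 - 8)**2/8 = -1/4 + (1/8)*(-5)**2 = -1/4 + (1/8)*25 = -1/4 + 25/8 = 23/8)
g(O) = 99/4 (g(O) = (20 - 1*(-13))*(3/4) = (20 + 13)*(3/4) = 33*(3/4) = 99/4)
s(-171, 216)/g(-271) = 23/(8*(99/4)) = (23/8)*(4/99) = 23/198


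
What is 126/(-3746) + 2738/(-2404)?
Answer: -2639863/2251346 ≈ -1.1726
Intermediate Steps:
126/(-3746) + 2738/(-2404) = 126*(-1/3746) + 2738*(-1/2404) = -63/1873 - 1369/1202 = -2639863/2251346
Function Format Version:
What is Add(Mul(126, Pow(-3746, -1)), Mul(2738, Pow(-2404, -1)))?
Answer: Rational(-2639863, 2251346) ≈ -1.1726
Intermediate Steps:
Add(Mul(126, Pow(-3746, -1)), Mul(2738, Pow(-2404, -1))) = Add(Mul(126, Rational(-1, 3746)), Mul(2738, Rational(-1, 2404))) = Add(Rational(-63, 1873), Rational(-1369, 1202)) = Rational(-2639863, 2251346)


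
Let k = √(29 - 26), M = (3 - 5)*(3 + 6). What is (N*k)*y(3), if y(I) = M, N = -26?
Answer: 468*√3 ≈ 810.60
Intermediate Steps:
M = -18 (M = -2*9 = -18)
k = √3 ≈ 1.7320
y(I) = -18
(N*k)*y(3) = -26*√3*(-18) = 468*√3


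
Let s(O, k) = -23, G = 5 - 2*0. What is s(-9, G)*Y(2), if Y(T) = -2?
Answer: 46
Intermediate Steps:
G = 5 (G = 5 + 0 = 5)
s(-9, G)*Y(2) = -23*(-2) = 46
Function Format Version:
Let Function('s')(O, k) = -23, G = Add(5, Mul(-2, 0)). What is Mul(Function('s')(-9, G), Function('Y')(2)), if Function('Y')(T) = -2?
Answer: 46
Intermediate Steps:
G = 5 (G = Add(5, 0) = 5)
Mul(Function('s')(-9, G), Function('Y')(2)) = Mul(-23, -2) = 46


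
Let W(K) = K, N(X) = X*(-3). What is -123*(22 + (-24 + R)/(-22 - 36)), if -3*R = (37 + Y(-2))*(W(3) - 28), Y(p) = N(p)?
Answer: -115825/58 ≈ -1997.0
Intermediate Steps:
N(X) = -3*X
Y(p) = -3*p
R = 1075/3 (R = -(37 - 3*(-2))*(3 - 28)/3 = -(37 + 6)*(-25)/3 = -43*(-25)/3 = -⅓*(-1075) = 1075/3 ≈ 358.33)
-123*(22 + (-24 + R)/(-22 - 36)) = -123*(22 + (-24 + 1075/3)/(-22 - 36)) = -123*(22 + (1003/3)/(-58)) = -123*(22 + (1003/3)*(-1/58)) = -123*(22 - 1003/174) = -123*2825/174 = -115825/58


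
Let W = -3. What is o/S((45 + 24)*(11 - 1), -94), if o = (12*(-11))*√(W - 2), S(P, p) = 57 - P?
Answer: 44*I*√5/211 ≈ 0.46629*I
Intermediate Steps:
o = -132*I*√5 (o = (12*(-11))*√(-3 - 2) = -132*I*√5 ≈ -295.16*I)
o/S((45 + 24)*(11 - 1), -94) = (-132*I*√5)/(57 - (45 + 24)*(11 - 1)) = (-132*I*√5)/(57 - 69*10) = (-132*I*√5)/(57 - 1*690) = (-132*I*√5)/(57 - 690) = -132*I*√5/(-633) = -132*I*√5*(-1/633) = 44*I*√5/211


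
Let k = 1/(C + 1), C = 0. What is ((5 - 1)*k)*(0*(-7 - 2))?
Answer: 0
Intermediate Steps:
k = 1 (k = 1/(0 + 1) = 1/1 = 1)
((5 - 1)*k)*(0*(-7 - 2)) = ((5 - 1)*1)*(0*(-7 - 2)) = (4*1)*(0*(-9)) = 4*0 = 0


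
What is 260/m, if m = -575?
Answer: -52/115 ≈ -0.45217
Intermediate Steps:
260/m = 260/(-575) = 260*(-1/575) = -52/115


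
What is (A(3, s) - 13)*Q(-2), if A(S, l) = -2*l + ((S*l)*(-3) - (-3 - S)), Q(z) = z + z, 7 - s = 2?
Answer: 248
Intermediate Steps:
s = 5 (s = 7 - 1*2 = 7 - 2 = 5)
Q(z) = 2*z
A(S, l) = 3 + S - 2*l - 3*S*l (A(S, l) = -2*l + (-3*S*l + (3 + S)) = -2*l + (3 + S - 3*S*l) = 3 + S - 2*l - 3*S*l)
(A(3, s) - 13)*Q(-2) = ((3 + 3 - 2*5 - 3*3*5) - 13)*(2*(-2)) = ((3 + 3 - 10 - 45) - 13)*(-4) = (-49 - 13)*(-4) = -62*(-4) = 248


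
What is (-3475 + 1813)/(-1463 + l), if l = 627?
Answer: 831/418 ≈ 1.9880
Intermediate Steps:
(-3475 + 1813)/(-1463 + l) = (-3475 + 1813)/(-1463 + 627) = -1662/(-836) = -1662*(-1/836) = 831/418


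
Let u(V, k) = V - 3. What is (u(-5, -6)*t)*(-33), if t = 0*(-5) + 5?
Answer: 1320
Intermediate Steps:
t = 5 (t = 0 + 5 = 5)
u(V, k) = -3 + V
(u(-5, -6)*t)*(-33) = ((-3 - 5)*5)*(-33) = -8*5*(-33) = -40*(-33) = 1320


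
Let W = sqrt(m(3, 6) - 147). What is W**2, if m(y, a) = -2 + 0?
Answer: -149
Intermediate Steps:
m(y, a) = -2
W = I*sqrt(149) (W = sqrt(-2 - 147) = sqrt(-149) = I*sqrt(149) ≈ 12.207*I)
W**2 = (I*sqrt(149))**2 = -149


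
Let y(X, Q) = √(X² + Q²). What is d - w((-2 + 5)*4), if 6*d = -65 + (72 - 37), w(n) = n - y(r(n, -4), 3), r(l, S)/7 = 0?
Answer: -14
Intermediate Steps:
r(l, S) = 0 (r(l, S) = 7*0 = 0)
y(X, Q) = √(Q² + X²)
w(n) = -3 + n (w(n) = n - √(3² + 0²) = n - √(9 + 0) = n - √9 = n - 1*3 = n - 3 = -3 + n)
d = -5 (d = (-65 + (72 - 37))/6 = (-65 + 35)/6 = (⅙)*(-30) = -5)
d - w((-2 + 5)*4) = -5 - (-3 + (-2 + 5)*4) = -5 - (-3 + 3*4) = -5 - (-3 + 12) = -5 - 1*9 = -5 - 9 = -14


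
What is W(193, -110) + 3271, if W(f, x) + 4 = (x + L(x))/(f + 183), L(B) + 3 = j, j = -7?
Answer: 153534/47 ≈ 3266.7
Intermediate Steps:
L(B) = -10 (L(B) = -3 - 7 = -10)
W(f, x) = -4 + (-10 + x)/(183 + f) (W(f, x) = -4 + (x - 10)/(f + 183) = -4 + (-10 + x)/(183 + f))
W(193, -110) + 3271 = (-742 - 110 - 4*193)/(183 + 193) + 3271 = (-742 - 110 - 772)/376 + 3271 = (1/376)*(-1624) + 3271 = -203/47 + 3271 = 153534/47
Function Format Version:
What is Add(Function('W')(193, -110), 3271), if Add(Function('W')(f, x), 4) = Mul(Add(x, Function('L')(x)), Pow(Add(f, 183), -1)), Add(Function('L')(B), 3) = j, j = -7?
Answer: Rational(153534, 47) ≈ 3266.7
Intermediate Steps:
Function('L')(B) = -10 (Function('L')(B) = Add(-3, -7) = -10)
Function('W')(f, x) = Add(-4, Mul(Pow(Add(183, f), -1), Add(-10, x))) (Function('W')(f, x) = Add(-4, Mul(Add(x, -10), Pow(Add(f, 183), -1))) = Add(-4, Mul(Add(-10, x), Pow(Add(183, f), -1))) = Add(-4, Mul(Pow(Add(183, f), -1), Add(-10, x))))
Add(Function('W')(193, -110), 3271) = Add(Mul(Pow(Add(183, 193), -1), Add(-742, -110, Mul(-4, 193))), 3271) = Add(Mul(Pow(376, -1), Add(-742, -110, -772)), 3271) = Add(Mul(Rational(1, 376), -1624), 3271) = Add(Rational(-203, 47), 3271) = Rational(153534, 47)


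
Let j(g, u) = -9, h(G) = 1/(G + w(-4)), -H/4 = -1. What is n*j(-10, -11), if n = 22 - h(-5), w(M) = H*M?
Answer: -1389/7 ≈ -198.43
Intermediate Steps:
H = 4 (H = -4*(-1) = 4)
w(M) = 4*M
h(G) = 1/(-16 + G) (h(G) = 1/(G + 4*(-4)) = 1/(G - 16) = 1/(-16 + G))
n = 463/21 (n = 22 - 1/(-16 - 5) = 22 - 1/(-21) = 22 - 1*(-1/21) = 22 + 1/21 = 463/21 ≈ 22.048)
n*j(-10, -11) = (463/21)*(-9) = -1389/7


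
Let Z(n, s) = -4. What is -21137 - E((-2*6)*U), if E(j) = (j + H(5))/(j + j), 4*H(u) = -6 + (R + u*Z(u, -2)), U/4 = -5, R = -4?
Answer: -1352799/64 ≈ -21138.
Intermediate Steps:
U = -20 (U = 4*(-5) = -20)
H(u) = -5/2 - u (H(u) = (-6 + (-4 + u*(-4)))/4 = (-6 + (-4 - 4*u))/4 = (-10 - 4*u)/4 = -5/2 - u)
E(j) = (-15/2 + j)/(2*j) (E(j) = (j + (-5/2 - 1*5))/(j + j) = (j + (-5/2 - 5))/((2*j)) = (j - 15/2)*(1/(2*j)) = (-15/2 + j)*(1/(2*j)) = (-15/2 + j)/(2*j))
-21137 - E((-2*6)*U) = -21137 - (-15 + 2*(-2*6*(-20)))/(4*(-2*6*(-20))) = -21137 - (-15 + 2*(-12*(-20)))/(4*((-12*(-20)))) = -21137 - (-15 + 2*240)/(4*240) = -21137 - (-15 + 480)/(4*240) = -21137 - 465/(4*240) = -21137 - 1*31/64 = -21137 - 31/64 = -1352799/64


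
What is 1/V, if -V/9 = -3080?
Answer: 1/27720 ≈ 3.6075e-5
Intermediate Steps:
V = 27720 (V = -9*(-3080) = 27720)
1/V = 1/27720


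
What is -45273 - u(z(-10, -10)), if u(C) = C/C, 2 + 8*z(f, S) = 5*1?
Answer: -45274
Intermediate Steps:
z(f, S) = 3/8 (z(f, S) = -1/4 + (5*1)/8 = -1/4 + (1/8)*5 = -1/4 + 5/8 = 3/8)
u(C) = 1
-45273 - u(z(-10, -10)) = -45273 - 1*1 = -45273 - 1 = -45274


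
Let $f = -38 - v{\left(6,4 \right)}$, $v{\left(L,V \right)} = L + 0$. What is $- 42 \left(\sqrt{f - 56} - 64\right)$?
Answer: $2688 - 420 i \approx 2688.0 - 420.0 i$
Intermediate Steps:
$v{\left(L,V \right)} = L$
$f = -44$ ($f = -38 - 6 = -44$)
$- 42 \left(\sqrt{f - 56} - 64\right) = - 42 \left(\sqrt{-44 - 56} - 64\right) = - 42 \left(\sqrt{-100} - 64\right) = - 42 \left(10 i - 64\right) = - 42 \left(-64 + 10 i\right) = 2688 - 420 i$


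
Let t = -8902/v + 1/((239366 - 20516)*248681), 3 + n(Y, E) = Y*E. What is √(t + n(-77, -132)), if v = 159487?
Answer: 37*√22367605723964931142861353129774/1735978893539190 ≈ 100.80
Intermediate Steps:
n(Y, E) = -3 + E*Y (n(Y, E) = -3 + Y*E = -3 + E*Y)
t = -484480995479213/8679894467695950 (t = -8902/159487 + 1/((239366 - 20516)*248681) = -8902*1/159487 + (1/248681)/218850 = -8902/159487 + (1/218850)*(1/248681) = -8902/159487 + 1/54423836850 = -484480995479213/8679894467695950 ≈ -0.055816)
√(t + n(-77, -132)) = √(-484480995479213/8679894467695950 + (-3 - 132*(-77))) = √(-484480995479213/8679894467695950 + (-3 + 10164)) = √(-484480995479213/8679894467695950 + 10161) = √(88195923205263068737/8679894467695950) = 37*√22367605723964931142861353129774/1735978893539190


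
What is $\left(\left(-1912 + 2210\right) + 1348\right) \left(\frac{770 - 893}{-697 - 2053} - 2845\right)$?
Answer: $- \frac{6438845021}{1375} \approx -4.6828 \cdot 10^{6}$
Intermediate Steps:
$\left(\left(-1912 + 2210\right) + 1348\right) \left(\frac{770 - 893}{-697 - 2053} - 2845\right) = \left(298 + 1348\right) \left(- \frac{123}{-2750} - 2845\right) = 1646 \left(\left(-123\right) \left(- \frac{1}{2750}\right) - 2845\right) = 1646 \left(\frac{123}{2750} - 2845\right) = 1646 \left(- \frac{7823627}{2750}\right) = - \frac{6438845021}{1375}$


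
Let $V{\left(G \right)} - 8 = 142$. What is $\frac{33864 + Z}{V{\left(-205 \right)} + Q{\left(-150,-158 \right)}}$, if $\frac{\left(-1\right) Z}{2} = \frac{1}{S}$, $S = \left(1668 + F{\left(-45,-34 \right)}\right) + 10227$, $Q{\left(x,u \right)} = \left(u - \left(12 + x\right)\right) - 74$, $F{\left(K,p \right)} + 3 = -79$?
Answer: $\frac{200017715}{330764} \approx 604.71$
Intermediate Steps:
$F{\left(K,p \right)} = -82$ ($F{\left(K,p \right)} = -3 - 79 = -82$)
$V{\left(G \right)} = 150$ ($V{\left(G \right)} = 8 + 142 = 150$)
$Q{\left(x,u \right)} = -86 + u - x$ ($Q{\left(x,u \right)} = \left(-12 + u - x\right) - 74 = -86 + u - x$)
$S = 11813$ ($S = \left(1668 - 82\right) + 10227 = 1586 + 10227 = 11813$)
$Z = - \frac{2}{11813} \approx -0.0001693$
$\frac{33864 + Z}{V{\left(-205 \right)} + Q{\left(-150,-158 \right)}} = \frac{33864 - \frac{2}{11813}}{150 - 94} = \frac{400035430}{11813 \left(150 - 94\right)} = \frac{400035430}{11813 \cdot 56} = \frac{400035430}{11813} \cdot \frac{1}{56} = \frac{200017715}{330764}$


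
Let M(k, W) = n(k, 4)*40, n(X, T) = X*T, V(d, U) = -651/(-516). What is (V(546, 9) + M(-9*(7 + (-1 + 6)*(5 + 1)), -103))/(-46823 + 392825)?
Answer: -9163943/59512344 ≈ -0.15398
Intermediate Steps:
V(d, U) = 217/172 (V(d, U) = -651*(-1/516) = 217/172)
n(X, T) = T*X
M(k, W) = 160*k (M(k, W) = (4*k)*40 = 160*k)
(V(546, 9) + M(-9*(7 + (-1 + 6)*(5 + 1)), -103))/(-46823 + 392825) = (217/172 + 160*(-9*(7 + (-1 + 6)*(5 + 1))))/(-46823 + 392825) = (217/172 + 160*(-9*(7 + 5*6)))/346002 = (217/172 + 160*(-9*(7 + 30)))*(1/346002) = (217/172 + 160*(-9*37))*(1/346002) = (217/172 + 160*(-333))*(1/346002) = (217/172 - 53280)*(1/346002) = -9163943/172*1/346002 = -9163943/59512344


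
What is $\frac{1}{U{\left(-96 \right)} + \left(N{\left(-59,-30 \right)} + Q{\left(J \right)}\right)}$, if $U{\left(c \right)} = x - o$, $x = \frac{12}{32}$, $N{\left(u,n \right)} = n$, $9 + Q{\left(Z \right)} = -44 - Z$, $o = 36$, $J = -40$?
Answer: $- \frac{8}{629} \approx -0.012719$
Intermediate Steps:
$Q{\left(Z \right)} = -53 - Z$ ($Q{\left(Z \right)} = -9 - \left(44 + Z\right) = -53 - Z$)
$x = \frac{3}{8}$ ($x = 12 \cdot \frac{1}{32} = \frac{3}{8} \approx 0.375$)
$U{\left(c \right)} = - \frac{285}{8}$ ($U{\left(c \right)} = \frac{3}{8} - 36 = - \frac{285}{8}$)
$\frac{1}{U{\left(-96 \right)} + \left(N{\left(-59,-30 \right)} + Q{\left(J \right)}\right)} = \frac{1}{- \frac{285}{8} - 43} = \frac{1}{- \frac{629}{8}} = - \frac{8}{629}$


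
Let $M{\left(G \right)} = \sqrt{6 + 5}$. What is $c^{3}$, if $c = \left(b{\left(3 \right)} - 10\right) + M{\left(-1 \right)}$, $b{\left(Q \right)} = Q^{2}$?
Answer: $\left(-1 + \sqrt{11}\right)^{3} \approx 12.433$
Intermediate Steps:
$M{\left(G \right)} = \sqrt{11}$
$c = -1 + \sqrt{11}$ ($c = \left(3^{2} - 10\right) + \sqrt{11} = \left(9 - 10\right) + \sqrt{11} = -1 + \sqrt{11} \approx 2.3166$)
$c^{3} = \left(-1 + \sqrt{11}\right)^{3}$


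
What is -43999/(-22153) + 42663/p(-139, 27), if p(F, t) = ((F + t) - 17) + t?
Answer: -313541847/753202 ≈ -416.28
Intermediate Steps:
p(F, t) = -17 + F + 2*t (p(F, t) = (-17 + F + t) + t = -17 + F + 2*t)
-43999/(-22153) + 42663/p(-139, 27) = -43999/(-22153) + 42663/(-17 - 139 + 2*27) = -43999*(-1/22153) + 42663/(-17 - 139 + 54) = 43999/22153 + 42663/(-102) = 43999/22153 + 42663*(-1/102) = 43999/22153 - 14221/34 = -313541847/753202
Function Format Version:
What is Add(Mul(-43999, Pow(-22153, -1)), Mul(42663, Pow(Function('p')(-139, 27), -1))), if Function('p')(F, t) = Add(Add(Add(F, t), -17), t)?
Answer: Rational(-313541847, 753202) ≈ -416.28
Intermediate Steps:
Function('p')(F, t) = Add(-17, F, Mul(2, t)) (Function('p')(F, t) = Add(Add(-17, F, t), t) = Add(-17, F, Mul(2, t)))
Add(Mul(-43999, Pow(-22153, -1)), Mul(42663, Pow(Function('p')(-139, 27), -1))) = Add(Mul(-43999, Pow(-22153, -1)), Mul(42663, Pow(Add(-17, -139, Mul(2, 27)), -1))) = Add(Mul(-43999, Rational(-1, 22153)), Mul(42663, Pow(Add(-17, -139, 54), -1))) = Add(Rational(43999, 22153), Mul(42663, Pow(-102, -1))) = Add(Rational(43999, 22153), Mul(42663, Rational(-1, 102))) = Add(Rational(43999, 22153), Rational(-14221, 34)) = Rational(-313541847, 753202)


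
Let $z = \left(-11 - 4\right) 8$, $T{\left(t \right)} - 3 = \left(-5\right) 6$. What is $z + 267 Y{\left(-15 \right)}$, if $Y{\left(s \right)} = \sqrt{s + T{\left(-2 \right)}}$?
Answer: $-120 + 267 i \sqrt{42} \approx -120.0 + 1730.4 i$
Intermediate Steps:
$T{\left(t \right)} = -27$ ($T{\left(t \right)} = 3 - 30 = -27$)
$z = -120$ ($z = \left(-15\right) 8 = -120$)
$Y{\left(s \right)} = \sqrt{-27 + s}$ ($Y{\left(s \right)} = \sqrt{s - 27} = \sqrt{-27 + s}$)
$z + 267 Y{\left(-15 \right)} = -120 + 267 \sqrt{-27 - 15} = -120 + 267 \sqrt{-42} = -120 + 267 i \sqrt{42}$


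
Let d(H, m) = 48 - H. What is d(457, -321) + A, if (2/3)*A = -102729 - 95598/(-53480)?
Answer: -8262650303/53480 ≈ -1.5450e+5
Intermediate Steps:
A = -8240776983/53480 (A = 3*(-102729 - 95598/(-53480))/2 = 3*(-102729 - 95598*(-1/53480))/2 = 3*(-102729 + 47799/26740)/2 = (3/2)*(-2746925661/26740) = -8240776983/53480 ≈ -1.5409e+5)
d(457, -321) + A = (48 - 1*457) - 8240776983/53480 = (48 - 457) - 8240776983/53480 = -409 - 8240776983/53480 = -8262650303/53480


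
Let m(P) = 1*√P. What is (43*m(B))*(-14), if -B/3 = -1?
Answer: -602*√3 ≈ -1042.7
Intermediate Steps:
B = 3 (B = -3*(-1) = 3)
m(P) = √P
(43*m(B))*(-14) = (43*√3)*(-14) = -602*√3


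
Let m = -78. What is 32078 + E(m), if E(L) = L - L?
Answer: 32078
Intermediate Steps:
E(L) = 0
32078 + E(m) = 32078 + 0 = 32078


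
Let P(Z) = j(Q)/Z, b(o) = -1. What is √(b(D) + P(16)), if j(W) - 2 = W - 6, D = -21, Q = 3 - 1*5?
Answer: I*√22/4 ≈ 1.1726*I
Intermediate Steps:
Q = -2 (Q = 3 - 5 = -2)
j(W) = -4 + W (j(W) = 2 + (W - 6) = 2 + (-6 + W) = -4 + W)
P(Z) = -6/Z (P(Z) = (-4 - 2)/Z = -6/Z)
√(b(D) + P(16)) = √(-1 - 6/16) = √(-1 - 6*1/16) = √(-1 - 3/8) = √(-11/8) = I*√22/4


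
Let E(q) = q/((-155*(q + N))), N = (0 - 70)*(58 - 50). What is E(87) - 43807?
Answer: -3211710118/73315 ≈ -43807.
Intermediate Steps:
N = -560 (N = -70*8 = -560)
E(q) = q/(86800 - 155*q) (E(q) = q/((-155*(q - 560))) = q/((-155*(-560 + q))) = q/(86800 - 155*q))
E(87) - 43807 = -1*87/(-86800 + 155*87) - 43807 = -1*87/(-86800 + 13485) - 43807 = -1*87/(-73315) - 43807 = -1*87*(-1/73315) - 43807 = 87/73315 - 43807 = -3211710118/73315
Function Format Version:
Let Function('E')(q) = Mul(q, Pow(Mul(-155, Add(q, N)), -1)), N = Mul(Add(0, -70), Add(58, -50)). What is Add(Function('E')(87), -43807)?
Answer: Rational(-3211710118, 73315) ≈ -43807.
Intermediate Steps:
N = -560 (N = Mul(-70, 8) = -560)
Function('E')(q) = Mul(q, Pow(Add(86800, Mul(-155, q)), -1)) (Function('E')(q) = Mul(q, Pow(Mul(-155, Add(q, -560)), -1)) = Mul(q, Pow(Mul(-155, Add(-560, q)), -1)) = Mul(q, Pow(Add(86800, Mul(-155, q)), -1)))
Add(Function('E')(87), -43807) = Add(Mul(-1, 87, Pow(Add(-86800, Mul(155, 87)), -1)), -43807) = Add(Mul(-1, 87, Pow(Add(-86800, 13485), -1)), -43807) = Add(Mul(-1, 87, Pow(-73315, -1)), -43807) = Add(Mul(-1, 87, Rational(-1, 73315)), -43807) = Add(Rational(87, 73315), -43807) = Rational(-3211710118, 73315)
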